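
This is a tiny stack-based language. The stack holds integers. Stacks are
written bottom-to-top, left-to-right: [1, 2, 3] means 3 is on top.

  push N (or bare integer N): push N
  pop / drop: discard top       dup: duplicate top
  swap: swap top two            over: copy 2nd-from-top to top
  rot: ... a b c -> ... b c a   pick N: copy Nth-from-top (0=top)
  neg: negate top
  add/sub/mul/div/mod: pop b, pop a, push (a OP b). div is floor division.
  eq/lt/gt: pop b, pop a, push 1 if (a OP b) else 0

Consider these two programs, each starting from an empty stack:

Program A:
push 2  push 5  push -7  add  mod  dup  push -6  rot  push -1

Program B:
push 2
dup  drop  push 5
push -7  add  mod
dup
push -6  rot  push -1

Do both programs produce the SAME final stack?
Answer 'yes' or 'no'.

Program A trace:
  After 'push 2': [2]
  After 'push 5': [2, 5]
  After 'push -7': [2, 5, -7]
  After 'add': [2, -2]
  After 'mod': [0]
  After 'dup': [0, 0]
  After 'push -6': [0, 0, -6]
  After 'rot': [0, -6, 0]
  After 'push -1': [0, -6, 0, -1]
Program A final stack: [0, -6, 0, -1]

Program B trace:
  After 'push 2': [2]
  After 'dup': [2, 2]
  After 'drop': [2]
  After 'push 5': [2, 5]
  After 'push -7': [2, 5, -7]
  After 'add': [2, -2]
  After 'mod': [0]
  After 'dup': [0, 0]
  After 'push -6': [0, 0, -6]
  After 'rot': [0, -6, 0]
  After 'push -1': [0, -6, 0, -1]
Program B final stack: [0, -6, 0, -1]
Same: yes

Answer: yes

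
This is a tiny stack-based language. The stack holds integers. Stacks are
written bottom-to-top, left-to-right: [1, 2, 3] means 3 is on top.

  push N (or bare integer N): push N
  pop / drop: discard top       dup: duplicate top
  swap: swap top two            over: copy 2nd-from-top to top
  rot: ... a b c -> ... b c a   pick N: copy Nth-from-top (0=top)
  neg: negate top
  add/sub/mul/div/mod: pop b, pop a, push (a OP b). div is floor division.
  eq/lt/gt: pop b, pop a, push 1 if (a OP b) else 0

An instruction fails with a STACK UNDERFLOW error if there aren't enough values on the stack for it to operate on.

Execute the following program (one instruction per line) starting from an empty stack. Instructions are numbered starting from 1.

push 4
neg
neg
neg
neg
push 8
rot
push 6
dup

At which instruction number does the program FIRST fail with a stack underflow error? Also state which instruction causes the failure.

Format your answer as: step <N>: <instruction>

Step 1 ('push 4'): stack = [4], depth = 1
Step 2 ('neg'): stack = [-4], depth = 1
Step 3 ('neg'): stack = [4], depth = 1
Step 4 ('neg'): stack = [-4], depth = 1
Step 5 ('neg'): stack = [4], depth = 1
Step 6 ('push 8'): stack = [4, 8], depth = 2
Step 7 ('rot'): needs 3 value(s) but depth is 2 — STACK UNDERFLOW

Answer: step 7: rot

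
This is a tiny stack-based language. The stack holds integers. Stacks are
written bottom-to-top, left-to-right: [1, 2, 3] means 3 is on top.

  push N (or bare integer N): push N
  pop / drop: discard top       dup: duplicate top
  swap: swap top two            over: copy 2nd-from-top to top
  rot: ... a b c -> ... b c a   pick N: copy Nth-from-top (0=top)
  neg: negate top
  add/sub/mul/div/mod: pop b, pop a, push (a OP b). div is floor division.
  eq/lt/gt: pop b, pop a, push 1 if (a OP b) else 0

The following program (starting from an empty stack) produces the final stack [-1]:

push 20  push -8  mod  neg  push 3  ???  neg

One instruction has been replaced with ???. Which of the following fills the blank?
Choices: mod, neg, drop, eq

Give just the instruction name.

Stack before ???: [4, 3]
Stack after ???:  [1]
Checking each choice:
  mod: MATCH
  neg: produces [4, 3]
  drop: produces [-4]
  eq: produces [0]


Answer: mod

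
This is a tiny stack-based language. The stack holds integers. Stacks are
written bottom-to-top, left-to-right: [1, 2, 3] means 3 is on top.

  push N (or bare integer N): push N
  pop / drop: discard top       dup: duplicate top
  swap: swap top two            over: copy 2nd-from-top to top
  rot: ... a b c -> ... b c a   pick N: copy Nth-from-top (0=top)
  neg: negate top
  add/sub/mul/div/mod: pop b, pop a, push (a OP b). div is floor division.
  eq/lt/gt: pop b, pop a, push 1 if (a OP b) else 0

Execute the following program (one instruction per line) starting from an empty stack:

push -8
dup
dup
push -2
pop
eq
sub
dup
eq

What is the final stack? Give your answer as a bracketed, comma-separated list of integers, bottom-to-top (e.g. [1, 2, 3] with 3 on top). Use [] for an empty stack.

Answer: [1]

Derivation:
After 'push -8': [-8]
After 'dup': [-8, -8]
After 'dup': [-8, -8, -8]
After 'push -2': [-8, -8, -8, -2]
After 'pop': [-8, -8, -8]
After 'eq': [-8, 1]
After 'sub': [-9]
After 'dup': [-9, -9]
After 'eq': [1]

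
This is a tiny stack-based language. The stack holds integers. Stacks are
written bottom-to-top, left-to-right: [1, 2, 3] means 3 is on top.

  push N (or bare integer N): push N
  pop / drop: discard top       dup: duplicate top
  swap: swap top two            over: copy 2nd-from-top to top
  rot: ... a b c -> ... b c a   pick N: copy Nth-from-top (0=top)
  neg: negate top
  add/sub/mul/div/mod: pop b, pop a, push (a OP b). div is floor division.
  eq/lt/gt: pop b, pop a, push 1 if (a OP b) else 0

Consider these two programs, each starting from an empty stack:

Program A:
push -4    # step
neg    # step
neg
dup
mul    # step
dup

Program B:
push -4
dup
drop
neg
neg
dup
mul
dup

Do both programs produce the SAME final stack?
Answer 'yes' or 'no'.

Answer: yes

Derivation:
Program A trace:
  After 'push -4': [-4]
  After 'neg': [4]
  After 'neg': [-4]
  After 'dup': [-4, -4]
  After 'mul': [16]
  After 'dup': [16, 16]
Program A final stack: [16, 16]

Program B trace:
  After 'push -4': [-4]
  After 'dup': [-4, -4]
  After 'drop': [-4]
  After 'neg': [4]
  After 'neg': [-4]
  After 'dup': [-4, -4]
  After 'mul': [16]
  After 'dup': [16, 16]
Program B final stack: [16, 16]
Same: yes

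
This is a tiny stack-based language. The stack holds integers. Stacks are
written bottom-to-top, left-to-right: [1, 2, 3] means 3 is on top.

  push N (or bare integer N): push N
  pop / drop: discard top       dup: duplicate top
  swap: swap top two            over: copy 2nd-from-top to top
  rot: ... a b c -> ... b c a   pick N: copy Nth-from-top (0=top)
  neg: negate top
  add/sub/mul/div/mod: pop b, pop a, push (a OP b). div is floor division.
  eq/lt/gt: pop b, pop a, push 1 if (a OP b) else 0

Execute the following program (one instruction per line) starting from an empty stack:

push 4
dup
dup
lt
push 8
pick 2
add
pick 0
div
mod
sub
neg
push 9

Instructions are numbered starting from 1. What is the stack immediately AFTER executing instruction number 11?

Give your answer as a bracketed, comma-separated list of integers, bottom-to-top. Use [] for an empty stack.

Answer: [4]

Derivation:
Step 1 ('push 4'): [4]
Step 2 ('dup'): [4, 4]
Step 3 ('dup'): [4, 4, 4]
Step 4 ('lt'): [4, 0]
Step 5 ('push 8'): [4, 0, 8]
Step 6 ('pick 2'): [4, 0, 8, 4]
Step 7 ('add'): [4, 0, 12]
Step 8 ('pick 0'): [4, 0, 12, 12]
Step 9 ('div'): [4, 0, 1]
Step 10 ('mod'): [4, 0]
Step 11 ('sub'): [4]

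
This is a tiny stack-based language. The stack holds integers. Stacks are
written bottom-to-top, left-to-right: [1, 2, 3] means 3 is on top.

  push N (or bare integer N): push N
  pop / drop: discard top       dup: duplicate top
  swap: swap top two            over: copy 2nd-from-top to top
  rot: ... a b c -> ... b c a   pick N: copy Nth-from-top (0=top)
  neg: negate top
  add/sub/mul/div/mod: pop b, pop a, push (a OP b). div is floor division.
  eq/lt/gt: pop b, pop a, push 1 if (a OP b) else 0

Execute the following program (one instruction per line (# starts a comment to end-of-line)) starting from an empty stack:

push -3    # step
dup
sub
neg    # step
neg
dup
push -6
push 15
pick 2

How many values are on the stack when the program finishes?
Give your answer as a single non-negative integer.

Answer: 5

Derivation:
After 'push -3': stack = [-3] (depth 1)
After 'dup': stack = [-3, -3] (depth 2)
After 'sub': stack = [0] (depth 1)
After 'neg': stack = [0] (depth 1)
After 'neg': stack = [0] (depth 1)
After 'dup': stack = [0, 0] (depth 2)
After 'push -6': stack = [0, 0, -6] (depth 3)
After 'push 15': stack = [0, 0, -6, 15] (depth 4)
After 'pick 2': stack = [0, 0, -6, 15, 0] (depth 5)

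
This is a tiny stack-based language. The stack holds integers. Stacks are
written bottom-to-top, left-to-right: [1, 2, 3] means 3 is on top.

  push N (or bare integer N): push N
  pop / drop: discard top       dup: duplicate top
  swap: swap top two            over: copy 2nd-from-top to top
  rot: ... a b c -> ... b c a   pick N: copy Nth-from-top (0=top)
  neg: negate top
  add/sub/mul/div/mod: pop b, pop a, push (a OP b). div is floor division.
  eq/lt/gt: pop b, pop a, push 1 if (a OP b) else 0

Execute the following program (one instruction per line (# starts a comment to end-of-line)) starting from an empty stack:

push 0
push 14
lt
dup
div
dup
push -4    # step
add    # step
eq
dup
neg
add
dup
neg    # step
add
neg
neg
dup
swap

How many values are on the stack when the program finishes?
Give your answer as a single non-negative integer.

After 'push 0': stack = [0] (depth 1)
After 'push 14': stack = [0, 14] (depth 2)
After 'lt': stack = [1] (depth 1)
After 'dup': stack = [1, 1] (depth 2)
After 'div': stack = [1] (depth 1)
After 'dup': stack = [1, 1] (depth 2)
After 'push -4': stack = [1, 1, -4] (depth 3)
After 'add': stack = [1, -3] (depth 2)
After 'eq': stack = [0] (depth 1)
After 'dup': stack = [0, 0] (depth 2)
After 'neg': stack = [0, 0] (depth 2)
After 'add': stack = [0] (depth 1)
After 'dup': stack = [0, 0] (depth 2)
After 'neg': stack = [0, 0] (depth 2)
After 'add': stack = [0] (depth 1)
After 'neg': stack = [0] (depth 1)
After 'neg': stack = [0] (depth 1)
After 'dup': stack = [0, 0] (depth 2)
After 'swap': stack = [0, 0] (depth 2)

Answer: 2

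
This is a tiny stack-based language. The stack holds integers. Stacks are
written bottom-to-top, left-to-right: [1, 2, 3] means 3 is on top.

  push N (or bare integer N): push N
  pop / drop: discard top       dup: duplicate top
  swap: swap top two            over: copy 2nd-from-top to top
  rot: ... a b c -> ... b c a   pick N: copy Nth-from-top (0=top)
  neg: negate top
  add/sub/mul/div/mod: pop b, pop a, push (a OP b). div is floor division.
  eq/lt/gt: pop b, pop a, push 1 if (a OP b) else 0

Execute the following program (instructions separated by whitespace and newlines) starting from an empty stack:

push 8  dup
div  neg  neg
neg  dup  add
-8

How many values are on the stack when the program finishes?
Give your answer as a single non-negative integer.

After 'push 8': stack = [8] (depth 1)
After 'dup': stack = [8, 8] (depth 2)
After 'div': stack = [1] (depth 1)
After 'neg': stack = [-1] (depth 1)
After 'neg': stack = [1] (depth 1)
After 'neg': stack = [-1] (depth 1)
After 'dup': stack = [-1, -1] (depth 2)
After 'add': stack = [-2] (depth 1)
After 'push -8': stack = [-2, -8] (depth 2)

Answer: 2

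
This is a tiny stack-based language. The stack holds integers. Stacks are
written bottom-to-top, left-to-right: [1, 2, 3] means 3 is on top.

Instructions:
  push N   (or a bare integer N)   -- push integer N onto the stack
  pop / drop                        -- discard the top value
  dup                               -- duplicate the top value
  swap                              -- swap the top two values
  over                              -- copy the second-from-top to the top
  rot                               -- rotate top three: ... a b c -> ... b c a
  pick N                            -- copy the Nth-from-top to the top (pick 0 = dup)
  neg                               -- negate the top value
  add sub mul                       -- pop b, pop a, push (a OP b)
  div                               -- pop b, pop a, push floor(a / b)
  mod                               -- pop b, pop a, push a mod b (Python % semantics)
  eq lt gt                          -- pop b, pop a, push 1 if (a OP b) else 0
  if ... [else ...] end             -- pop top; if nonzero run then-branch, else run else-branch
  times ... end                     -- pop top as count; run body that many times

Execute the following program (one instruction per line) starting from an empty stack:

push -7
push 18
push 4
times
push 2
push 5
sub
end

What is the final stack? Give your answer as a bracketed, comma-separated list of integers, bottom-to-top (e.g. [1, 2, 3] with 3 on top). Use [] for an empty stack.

Answer: [-7, 18, -3, -3, -3, -3]

Derivation:
After 'push -7': [-7]
After 'push 18': [-7, 18]
After 'push 4': [-7, 18, 4]
After 'times': [-7, 18]
After 'push 2': [-7, 18, 2]
After 'push 5': [-7, 18, 2, 5]
After 'sub': [-7, 18, -3]
After 'push 2': [-7, 18, -3, 2]
After 'push 5': [-7, 18, -3, 2, 5]
After 'sub': [-7, 18, -3, -3]
After 'push 2': [-7, 18, -3, -3, 2]
After 'push 5': [-7, 18, -3, -3, 2, 5]
After 'sub': [-7, 18, -3, -3, -3]
After 'push 2': [-7, 18, -3, -3, -3, 2]
After 'push 5': [-7, 18, -3, -3, -3, 2, 5]
After 'sub': [-7, 18, -3, -3, -3, -3]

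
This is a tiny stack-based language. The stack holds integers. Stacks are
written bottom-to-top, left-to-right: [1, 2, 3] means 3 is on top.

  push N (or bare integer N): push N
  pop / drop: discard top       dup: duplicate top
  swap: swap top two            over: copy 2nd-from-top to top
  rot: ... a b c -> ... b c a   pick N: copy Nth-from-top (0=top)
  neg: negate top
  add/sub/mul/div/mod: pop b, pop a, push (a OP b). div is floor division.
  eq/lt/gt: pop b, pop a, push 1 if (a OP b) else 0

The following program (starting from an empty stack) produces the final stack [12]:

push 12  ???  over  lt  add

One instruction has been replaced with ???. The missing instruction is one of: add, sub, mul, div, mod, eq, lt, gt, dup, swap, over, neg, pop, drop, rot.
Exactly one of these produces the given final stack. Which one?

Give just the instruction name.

Answer: dup

Derivation:
Stack before ???: [12]
Stack after ???:  [12, 12]
The instruction that transforms [12] -> [12, 12] is: dup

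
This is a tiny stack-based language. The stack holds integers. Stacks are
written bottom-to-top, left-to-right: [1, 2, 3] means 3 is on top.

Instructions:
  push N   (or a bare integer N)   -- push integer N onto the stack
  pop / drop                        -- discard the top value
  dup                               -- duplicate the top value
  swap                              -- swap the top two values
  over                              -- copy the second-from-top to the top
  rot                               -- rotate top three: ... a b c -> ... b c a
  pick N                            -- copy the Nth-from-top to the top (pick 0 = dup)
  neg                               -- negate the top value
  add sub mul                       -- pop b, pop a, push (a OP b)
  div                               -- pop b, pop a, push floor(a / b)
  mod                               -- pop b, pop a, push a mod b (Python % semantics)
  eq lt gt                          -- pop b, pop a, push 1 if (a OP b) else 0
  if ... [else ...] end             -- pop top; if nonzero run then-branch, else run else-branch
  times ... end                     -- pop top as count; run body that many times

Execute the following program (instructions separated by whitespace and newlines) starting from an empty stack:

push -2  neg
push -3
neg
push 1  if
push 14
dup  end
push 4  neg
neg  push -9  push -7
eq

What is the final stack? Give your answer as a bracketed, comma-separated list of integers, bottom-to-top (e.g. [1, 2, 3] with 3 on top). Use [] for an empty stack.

After 'push -2': [-2]
After 'neg': [2]
After 'push -3': [2, -3]
After 'neg': [2, 3]
After 'push 1': [2, 3, 1]
After 'if': [2, 3]
After 'push 14': [2, 3, 14]
After 'dup': [2, 3, 14, 14]
After 'push 4': [2, 3, 14, 14, 4]
After 'neg': [2, 3, 14, 14, -4]
After 'neg': [2, 3, 14, 14, 4]
After 'push -9': [2, 3, 14, 14, 4, -9]
After 'push -7': [2, 3, 14, 14, 4, -9, -7]
After 'eq': [2, 3, 14, 14, 4, 0]

Answer: [2, 3, 14, 14, 4, 0]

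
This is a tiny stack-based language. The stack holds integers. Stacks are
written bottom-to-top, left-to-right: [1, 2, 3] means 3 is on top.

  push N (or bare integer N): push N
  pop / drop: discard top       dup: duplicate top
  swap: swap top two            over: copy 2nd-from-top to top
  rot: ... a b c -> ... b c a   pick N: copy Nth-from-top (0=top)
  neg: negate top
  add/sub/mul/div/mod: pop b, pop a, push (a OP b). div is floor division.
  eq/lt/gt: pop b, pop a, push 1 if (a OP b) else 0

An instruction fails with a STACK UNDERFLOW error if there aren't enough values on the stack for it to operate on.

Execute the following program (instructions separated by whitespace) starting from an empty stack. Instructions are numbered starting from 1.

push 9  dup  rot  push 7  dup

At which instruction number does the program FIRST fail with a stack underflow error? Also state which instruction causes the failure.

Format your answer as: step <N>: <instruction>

Answer: step 3: rot

Derivation:
Step 1 ('push 9'): stack = [9], depth = 1
Step 2 ('dup'): stack = [9, 9], depth = 2
Step 3 ('rot'): needs 3 value(s) but depth is 2 — STACK UNDERFLOW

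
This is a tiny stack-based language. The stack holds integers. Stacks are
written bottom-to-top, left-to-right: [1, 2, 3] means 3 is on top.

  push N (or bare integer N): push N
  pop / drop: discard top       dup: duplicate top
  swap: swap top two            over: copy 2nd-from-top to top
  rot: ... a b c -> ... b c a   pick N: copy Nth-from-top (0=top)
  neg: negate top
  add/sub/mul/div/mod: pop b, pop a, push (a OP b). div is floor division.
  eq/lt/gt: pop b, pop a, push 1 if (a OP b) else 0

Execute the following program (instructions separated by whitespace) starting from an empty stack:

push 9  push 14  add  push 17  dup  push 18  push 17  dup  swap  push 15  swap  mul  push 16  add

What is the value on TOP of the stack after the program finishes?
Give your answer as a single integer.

After 'push 9': [9]
After 'push 14': [9, 14]
After 'add': [23]
After 'push 17': [23, 17]
After 'dup': [23, 17, 17]
After 'push 18': [23, 17, 17, 18]
After 'push 17': [23, 17, 17, 18, 17]
After 'dup': [23, 17, 17, 18, 17, 17]
After 'swap': [23, 17, 17, 18, 17, 17]
After 'push 15': [23, 17, 17, 18, 17, 17, 15]
After 'swap': [23, 17, 17, 18, 17, 15, 17]
After 'mul': [23, 17, 17, 18, 17, 255]
After 'push 16': [23, 17, 17, 18, 17, 255, 16]
After 'add': [23, 17, 17, 18, 17, 271]

Answer: 271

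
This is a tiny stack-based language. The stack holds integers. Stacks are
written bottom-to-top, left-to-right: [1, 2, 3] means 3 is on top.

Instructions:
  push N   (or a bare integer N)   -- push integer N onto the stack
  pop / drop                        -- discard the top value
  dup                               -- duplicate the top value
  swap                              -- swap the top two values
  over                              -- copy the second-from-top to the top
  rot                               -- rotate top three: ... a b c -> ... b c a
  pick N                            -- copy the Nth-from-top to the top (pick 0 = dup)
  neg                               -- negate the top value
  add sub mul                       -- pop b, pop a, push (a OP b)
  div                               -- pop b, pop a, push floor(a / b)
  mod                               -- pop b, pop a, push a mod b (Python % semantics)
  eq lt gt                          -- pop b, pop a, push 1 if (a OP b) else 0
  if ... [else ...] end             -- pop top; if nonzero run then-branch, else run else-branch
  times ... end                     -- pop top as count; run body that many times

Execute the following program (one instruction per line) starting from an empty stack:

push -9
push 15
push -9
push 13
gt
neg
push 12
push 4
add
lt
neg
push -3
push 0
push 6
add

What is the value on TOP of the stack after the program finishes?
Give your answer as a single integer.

After 'push -9': [-9]
After 'push 15': [-9, 15]
After 'push -9': [-9, 15, -9]
After 'push 13': [-9, 15, -9, 13]
After 'gt': [-9, 15, 0]
After 'neg': [-9, 15, 0]
After 'push 12': [-9, 15, 0, 12]
After 'push 4': [-9, 15, 0, 12, 4]
After 'add': [-9, 15, 0, 16]
After 'lt': [-9, 15, 1]
After 'neg': [-9, 15, -1]
After 'push -3': [-9, 15, -1, -3]
After 'push 0': [-9, 15, -1, -3, 0]
After 'push 6': [-9, 15, -1, -3, 0, 6]
After 'add': [-9, 15, -1, -3, 6]

Answer: 6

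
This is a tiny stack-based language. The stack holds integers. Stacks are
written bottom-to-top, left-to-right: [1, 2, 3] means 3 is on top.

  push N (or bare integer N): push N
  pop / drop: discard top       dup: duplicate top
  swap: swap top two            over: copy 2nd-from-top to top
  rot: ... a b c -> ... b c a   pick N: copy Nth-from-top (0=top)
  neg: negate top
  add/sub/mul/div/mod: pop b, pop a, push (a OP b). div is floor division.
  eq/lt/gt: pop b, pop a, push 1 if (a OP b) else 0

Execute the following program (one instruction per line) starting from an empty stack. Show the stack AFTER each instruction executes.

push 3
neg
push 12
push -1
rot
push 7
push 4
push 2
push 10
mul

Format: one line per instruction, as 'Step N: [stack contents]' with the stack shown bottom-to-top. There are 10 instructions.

Step 1: [3]
Step 2: [-3]
Step 3: [-3, 12]
Step 4: [-3, 12, -1]
Step 5: [12, -1, -3]
Step 6: [12, -1, -3, 7]
Step 7: [12, -1, -3, 7, 4]
Step 8: [12, -1, -3, 7, 4, 2]
Step 9: [12, -1, -3, 7, 4, 2, 10]
Step 10: [12, -1, -3, 7, 4, 20]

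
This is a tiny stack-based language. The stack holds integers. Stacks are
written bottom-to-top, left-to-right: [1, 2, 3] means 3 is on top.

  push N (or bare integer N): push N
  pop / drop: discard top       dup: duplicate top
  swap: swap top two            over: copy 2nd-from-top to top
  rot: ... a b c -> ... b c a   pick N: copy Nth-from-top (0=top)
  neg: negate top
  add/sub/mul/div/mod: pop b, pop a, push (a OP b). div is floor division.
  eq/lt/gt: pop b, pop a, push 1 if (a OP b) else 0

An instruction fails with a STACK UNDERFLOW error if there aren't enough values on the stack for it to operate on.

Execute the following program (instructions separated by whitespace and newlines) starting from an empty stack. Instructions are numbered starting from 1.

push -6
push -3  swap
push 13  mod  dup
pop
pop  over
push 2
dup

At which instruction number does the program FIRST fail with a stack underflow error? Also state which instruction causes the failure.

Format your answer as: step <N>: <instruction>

Answer: step 9: over

Derivation:
Step 1 ('push -6'): stack = [-6], depth = 1
Step 2 ('push -3'): stack = [-6, -3], depth = 2
Step 3 ('swap'): stack = [-3, -6], depth = 2
Step 4 ('push 13'): stack = [-3, -6, 13], depth = 3
Step 5 ('mod'): stack = [-3, 7], depth = 2
Step 6 ('dup'): stack = [-3, 7, 7], depth = 3
Step 7 ('pop'): stack = [-3, 7], depth = 2
Step 8 ('pop'): stack = [-3], depth = 1
Step 9 ('over'): needs 2 value(s) but depth is 1 — STACK UNDERFLOW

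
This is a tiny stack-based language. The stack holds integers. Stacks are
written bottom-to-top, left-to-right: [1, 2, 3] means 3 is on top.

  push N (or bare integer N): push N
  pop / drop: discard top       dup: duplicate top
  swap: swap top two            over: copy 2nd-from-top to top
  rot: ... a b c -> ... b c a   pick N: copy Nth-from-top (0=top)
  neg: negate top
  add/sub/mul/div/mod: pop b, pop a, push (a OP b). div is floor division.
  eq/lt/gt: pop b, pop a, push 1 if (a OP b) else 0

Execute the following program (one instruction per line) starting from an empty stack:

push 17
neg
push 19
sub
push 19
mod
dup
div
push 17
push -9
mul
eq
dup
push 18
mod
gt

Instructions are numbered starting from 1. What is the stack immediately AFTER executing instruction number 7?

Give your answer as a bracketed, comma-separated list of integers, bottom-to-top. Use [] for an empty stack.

Answer: [2, 2]

Derivation:
Step 1 ('push 17'): [17]
Step 2 ('neg'): [-17]
Step 3 ('push 19'): [-17, 19]
Step 4 ('sub'): [-36]
Step 5 ('push 19'): [-36, 19]
Step 6 ('mod'): [2]
Step 7 ('dup'): [2, 2]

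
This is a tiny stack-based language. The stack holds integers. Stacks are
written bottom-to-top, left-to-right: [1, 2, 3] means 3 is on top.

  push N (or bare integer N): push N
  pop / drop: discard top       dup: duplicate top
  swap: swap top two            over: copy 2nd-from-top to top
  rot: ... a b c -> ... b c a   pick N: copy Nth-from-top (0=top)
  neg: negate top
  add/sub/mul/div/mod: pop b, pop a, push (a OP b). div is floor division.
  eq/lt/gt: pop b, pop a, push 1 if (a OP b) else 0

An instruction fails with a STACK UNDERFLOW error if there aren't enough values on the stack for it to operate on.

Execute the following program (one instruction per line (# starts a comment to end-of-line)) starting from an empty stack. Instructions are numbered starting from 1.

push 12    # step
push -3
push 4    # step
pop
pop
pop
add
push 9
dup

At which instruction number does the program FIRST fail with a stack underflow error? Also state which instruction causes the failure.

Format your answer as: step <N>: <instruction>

Step 1 ('push 12'): stack = [12], depth = 1
Step 2 ('push -3'): stack = [12, -3], depth = 2
Step 3 ('push 4'): stack = [12, -3, 4], depth = 3
Step 4 ('pop'): stack = [12, -3], depth = 2
Step 5 ('pop'): stack = [12], depth = 1
Step 6 ('pop'): stack = [], depth = 0
Step 7 ('add'): needs 2 value(s) but depth is 0 — STACK UNDERFLOW

Answer: step 7: add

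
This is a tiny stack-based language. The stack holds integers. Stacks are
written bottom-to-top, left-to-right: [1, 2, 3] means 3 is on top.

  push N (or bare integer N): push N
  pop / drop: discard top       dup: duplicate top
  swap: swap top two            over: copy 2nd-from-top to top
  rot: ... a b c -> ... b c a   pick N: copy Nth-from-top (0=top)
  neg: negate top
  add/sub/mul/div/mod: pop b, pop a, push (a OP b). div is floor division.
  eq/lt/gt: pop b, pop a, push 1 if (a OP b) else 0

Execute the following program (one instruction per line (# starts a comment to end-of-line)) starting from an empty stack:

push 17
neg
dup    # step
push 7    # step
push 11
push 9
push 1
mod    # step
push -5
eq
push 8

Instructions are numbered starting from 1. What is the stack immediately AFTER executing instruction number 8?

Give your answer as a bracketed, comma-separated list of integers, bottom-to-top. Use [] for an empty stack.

Step 1 ('push 17'): [17]
Step 2 ('neg'): [-17]
Step 3 ('dup'): [-17, -17]
Step 4 ('push 7'): [-17, -17, 7]
Step 5 ('push 11'): [-17, -17, 7, 11]
Step 6 ('push 9'): [-17, -17, 7, 11, 9]
Step 7 ('push 1'): [-17, -17, 7, 11, 9, 1]
Step 8 ('mod'): [-17, -17, 7, 11, 0]

Answer: [-17, -17, 7, 11, 0]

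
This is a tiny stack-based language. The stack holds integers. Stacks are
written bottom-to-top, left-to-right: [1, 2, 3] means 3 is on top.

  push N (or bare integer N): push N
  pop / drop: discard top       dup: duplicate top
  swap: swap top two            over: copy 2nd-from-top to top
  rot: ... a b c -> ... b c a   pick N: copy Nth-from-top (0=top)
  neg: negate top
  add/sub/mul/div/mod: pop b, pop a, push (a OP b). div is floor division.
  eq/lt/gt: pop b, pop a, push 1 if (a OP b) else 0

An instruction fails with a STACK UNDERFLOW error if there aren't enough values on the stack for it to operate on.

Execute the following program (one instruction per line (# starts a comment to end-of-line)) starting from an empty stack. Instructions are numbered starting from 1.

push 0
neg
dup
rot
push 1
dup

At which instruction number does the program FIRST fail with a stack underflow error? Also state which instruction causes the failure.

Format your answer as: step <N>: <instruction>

Step 1 ('push 0'): stack = [0], depth = 1
Step 2 ('neg'): stack = [0], depth = 1
Step 3 ('dup'): stack = [0, 0], depth = 2
Step 4 ('rot'): needs 3 value(s) but depth is 2 — STACK UNDERFLOW

Answer: step 4: rot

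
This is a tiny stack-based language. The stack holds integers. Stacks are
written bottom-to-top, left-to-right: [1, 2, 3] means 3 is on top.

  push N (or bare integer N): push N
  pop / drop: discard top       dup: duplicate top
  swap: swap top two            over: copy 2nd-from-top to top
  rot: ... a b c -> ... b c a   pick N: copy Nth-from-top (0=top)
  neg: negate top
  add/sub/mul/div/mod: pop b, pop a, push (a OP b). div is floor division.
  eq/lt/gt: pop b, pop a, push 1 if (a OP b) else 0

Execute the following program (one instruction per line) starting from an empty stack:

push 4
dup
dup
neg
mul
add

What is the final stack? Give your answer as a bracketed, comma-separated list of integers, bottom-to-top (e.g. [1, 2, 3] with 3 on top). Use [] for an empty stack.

Answer: [-12]

Derivation:
After 'push 4': [4]
After 'dup': [4, 4]
After 'dup': [4, 4, 4]
After 'neg': [4, 4, -4]
After 'mul': [4, -16]
After 'add': [-12]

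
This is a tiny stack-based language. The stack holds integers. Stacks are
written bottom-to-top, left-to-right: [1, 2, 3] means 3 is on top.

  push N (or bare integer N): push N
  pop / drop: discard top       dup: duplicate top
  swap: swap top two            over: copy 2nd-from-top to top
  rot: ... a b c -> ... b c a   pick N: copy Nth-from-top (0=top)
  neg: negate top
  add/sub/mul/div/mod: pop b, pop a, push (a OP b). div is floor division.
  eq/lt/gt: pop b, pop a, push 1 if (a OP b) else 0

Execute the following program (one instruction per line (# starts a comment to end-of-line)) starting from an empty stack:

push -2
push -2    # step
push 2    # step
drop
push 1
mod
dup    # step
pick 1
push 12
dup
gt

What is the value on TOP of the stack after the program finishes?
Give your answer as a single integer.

After 'push -2': [-2]
After 'push -2': [-2, -2]
After 'push 2': [-2, -2, 2]
After 'drop': [-2, -2]
After 'push 1': [-2, -2, 1]
After 'mod': [-2, 0]
After 'dup': [-2, 0, 0]
After 'pick 1': [-2, 0, 0, 0]
After 'push 12': [-2, 0, 0, 0, 12]
After 'dup': [-2, 0, 0, 0, 12, 12]
After 'gt': [-2, 0, 0, 0, 0]

Answer: 0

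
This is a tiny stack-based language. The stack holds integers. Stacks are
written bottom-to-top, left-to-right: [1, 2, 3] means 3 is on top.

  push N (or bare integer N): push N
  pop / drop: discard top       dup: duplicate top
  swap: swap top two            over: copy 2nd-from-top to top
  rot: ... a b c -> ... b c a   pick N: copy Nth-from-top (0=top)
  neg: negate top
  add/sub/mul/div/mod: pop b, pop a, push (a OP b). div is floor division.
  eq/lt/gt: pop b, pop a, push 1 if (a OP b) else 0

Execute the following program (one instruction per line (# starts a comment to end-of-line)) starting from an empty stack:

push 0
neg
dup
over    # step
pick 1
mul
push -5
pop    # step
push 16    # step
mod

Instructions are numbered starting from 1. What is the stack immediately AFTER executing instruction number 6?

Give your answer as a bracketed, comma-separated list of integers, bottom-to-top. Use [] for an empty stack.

Answer: [0, 0, 0]

Derivation:
Step 1 ('push 0'): [0]
Step 2 ('neg'): [0]
Step 3 ('dup'): [0, 0]
Step 4 ('over'): [0, 0, 0]
Step 5 ('pick 1'): [0, 0, 0, 0]
Step 6 ('mul'): [0, 0, 0]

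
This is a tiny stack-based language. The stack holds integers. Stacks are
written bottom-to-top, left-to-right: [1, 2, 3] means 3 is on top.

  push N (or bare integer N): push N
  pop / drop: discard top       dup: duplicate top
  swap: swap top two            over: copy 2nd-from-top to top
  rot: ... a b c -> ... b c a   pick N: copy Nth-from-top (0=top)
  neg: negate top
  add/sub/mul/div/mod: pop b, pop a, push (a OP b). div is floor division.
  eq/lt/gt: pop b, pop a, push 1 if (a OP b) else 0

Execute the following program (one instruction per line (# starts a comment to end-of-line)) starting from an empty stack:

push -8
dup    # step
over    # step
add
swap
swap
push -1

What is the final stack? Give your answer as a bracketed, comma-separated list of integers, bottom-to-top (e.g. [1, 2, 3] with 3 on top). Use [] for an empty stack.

After 'push -8': [-8]
After 'dup': [-8, -8]
After 'over': [-8, -8, -8]
After 'add': [-8, -16]
After 'swap': [-16, -8]
After 'swap': [-8, -16]
After 'push -1': [-8, -16, -1]

Answer: [-8, -16, -1]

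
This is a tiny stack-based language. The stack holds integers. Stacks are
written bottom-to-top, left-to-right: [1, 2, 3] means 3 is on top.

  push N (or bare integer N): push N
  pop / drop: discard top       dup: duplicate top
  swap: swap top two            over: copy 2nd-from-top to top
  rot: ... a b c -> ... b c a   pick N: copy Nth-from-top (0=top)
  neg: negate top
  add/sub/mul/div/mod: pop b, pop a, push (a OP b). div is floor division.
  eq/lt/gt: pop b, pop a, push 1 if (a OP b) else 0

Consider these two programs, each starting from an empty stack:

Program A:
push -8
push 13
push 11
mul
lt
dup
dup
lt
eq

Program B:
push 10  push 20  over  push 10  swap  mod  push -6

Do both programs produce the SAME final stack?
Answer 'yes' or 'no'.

Answer: no

Derivation:
Program A trace:
  After 'push -8': [-8]
  After 'push 13': [-8, 13]
  After 'push 11': [-8, 13, 11]
  After 'mul': [-8, 143]
  After 'lt': [1]
  After 'dup': [1, 1]
  After 'dup': [1, 1, 1]
  After 'lt': [1, 0]
  After 'eq': [0]
Program A final stack: [0]

Program B trace:
  After 'push 10': [10]
  After 'push 20': [10, 20]
  After 'over': [10, 20, 10]
  After 'push 10': [10, 20, 10, 10]
  After 'swap': [10, 20, 10, 10]
  After 'mod': [10, 20, 0]
  After 'push -6': [10, 20, 0, -6]
Program B final stack: [10, 20, 0, -6]
Same: no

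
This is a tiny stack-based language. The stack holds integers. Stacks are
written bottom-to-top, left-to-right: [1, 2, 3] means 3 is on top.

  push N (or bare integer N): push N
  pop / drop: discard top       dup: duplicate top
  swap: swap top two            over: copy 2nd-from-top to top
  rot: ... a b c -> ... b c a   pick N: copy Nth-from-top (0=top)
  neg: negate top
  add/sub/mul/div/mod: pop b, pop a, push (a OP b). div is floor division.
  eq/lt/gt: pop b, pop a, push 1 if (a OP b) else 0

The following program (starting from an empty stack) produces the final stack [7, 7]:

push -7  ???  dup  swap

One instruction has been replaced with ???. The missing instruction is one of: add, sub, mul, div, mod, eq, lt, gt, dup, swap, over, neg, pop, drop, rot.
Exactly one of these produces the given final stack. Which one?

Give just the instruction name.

Answer: neg

Derivation:
Stack before ???: [-7]
Stack after ???:  [7]
The instruction that transforms [-7] -> [7] is: neg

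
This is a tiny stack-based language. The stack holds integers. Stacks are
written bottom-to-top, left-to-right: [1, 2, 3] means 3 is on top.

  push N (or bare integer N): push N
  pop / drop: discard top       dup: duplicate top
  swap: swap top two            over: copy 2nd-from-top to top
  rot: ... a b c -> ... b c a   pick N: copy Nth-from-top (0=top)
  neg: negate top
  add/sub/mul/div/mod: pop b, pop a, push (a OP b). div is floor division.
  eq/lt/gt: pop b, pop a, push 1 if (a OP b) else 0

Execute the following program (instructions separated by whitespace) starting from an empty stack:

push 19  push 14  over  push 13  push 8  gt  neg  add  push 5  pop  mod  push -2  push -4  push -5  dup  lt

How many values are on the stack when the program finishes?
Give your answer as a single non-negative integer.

Answer: 5

Derivation:
After 'push 19': stack = [19] (depth 1)
After 'push 14': stack = [19, 14] (depth 2)
After 'over': stack = [19, 14, 19] (depth 3)
After 'push 13': stack = [19, 14, 19, 13] (depth 4)
After 'push 8': stack = [19, 14, 19, 13, 8] (depth 5)
After 'gt': stack = [19, 14, 19, 1] (depth 4)
After 'neg': stack = [19, 14, 19, -1] (depth 4)
After 'add': stack = [19, 14, 18] (depth 3)
After 'push 5': stack = [19, 14, 18, 5] (depth 4)
After 'pop': stack = [19, 14, 18] (depth 3)
After 'mod': stack = [19, 14] (depth 2)
After 'push -2': stack = [19, 14, -2] (depth 3)
After 'push -4': stack = [19, 14, -2, -4] (depth 4)
After 'push -5': stack = [19, 14, -2, -4, -5] (depth 5)
After 'dup': stack = [19, 14, -2, -4, -5, -5] (depth 6)
After 'lt': stack = [19, 14, -2, -4, 0] (depth 5)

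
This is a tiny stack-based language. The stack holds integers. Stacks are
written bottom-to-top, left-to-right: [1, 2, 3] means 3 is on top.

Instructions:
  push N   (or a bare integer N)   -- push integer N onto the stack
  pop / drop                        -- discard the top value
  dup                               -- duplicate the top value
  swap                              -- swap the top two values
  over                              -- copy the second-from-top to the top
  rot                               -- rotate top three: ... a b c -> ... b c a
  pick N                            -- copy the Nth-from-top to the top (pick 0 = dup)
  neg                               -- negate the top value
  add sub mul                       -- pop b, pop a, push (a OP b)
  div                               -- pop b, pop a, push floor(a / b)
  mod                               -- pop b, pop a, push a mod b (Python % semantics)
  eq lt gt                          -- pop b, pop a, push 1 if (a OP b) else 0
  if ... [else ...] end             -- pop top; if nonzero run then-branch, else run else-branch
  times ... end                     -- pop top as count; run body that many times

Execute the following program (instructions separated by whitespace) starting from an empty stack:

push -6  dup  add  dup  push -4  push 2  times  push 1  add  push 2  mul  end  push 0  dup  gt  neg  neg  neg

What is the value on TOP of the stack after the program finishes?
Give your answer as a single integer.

Answer: 0

Derivation:
After 'push -6': [-6]
After 'dup': [-6, -6]
After 'add': [-12]
After 'dup': [-12, -12]
After 'push -4': [-12, -12, -4]
After 'push 2': [-12, -12, -4, 2]
After 'times': [-12, -12, -4]
After 'push 1': [-12, -12, -4, 1]
After 'add': [-12, -12, -3]
After 'push 2': [-12, -12, -3, 2]
  ...
After 'push 1': [-12, -12, -6, 1]
After 'add': [-12, -12, -5]
After 'push 2': [-12, -12, -5, 2]
After 'mul': [-12, -12, -10]
After 'push 0': [-12, -12, -10, 0]
After 'dup': [-12, -12, -10, 0, 0]
After 'gt': [-12, -12, -10, 0]
After 'neg': [-12, -12, -10, 0]
After 'neg': [-12, -12, -10, 0]
After 'neg': [-12, -12, -10, 0]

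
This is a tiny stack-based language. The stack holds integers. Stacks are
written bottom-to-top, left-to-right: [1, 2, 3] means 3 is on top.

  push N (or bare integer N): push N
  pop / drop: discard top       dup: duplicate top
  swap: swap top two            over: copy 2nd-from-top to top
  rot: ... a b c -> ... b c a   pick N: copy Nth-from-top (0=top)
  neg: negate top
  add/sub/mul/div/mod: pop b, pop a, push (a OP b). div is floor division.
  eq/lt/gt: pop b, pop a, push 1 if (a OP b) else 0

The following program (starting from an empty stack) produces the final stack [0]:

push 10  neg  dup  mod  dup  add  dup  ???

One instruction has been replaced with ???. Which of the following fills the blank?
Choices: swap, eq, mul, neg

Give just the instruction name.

Stack before ???: [0, 0]
Stack after ???:  [0]
Checking each choice:
  swap: produces [0, 0]
  eq: produces [1]
  mul: MATCH
  neg: produces [0, 0]


Answer: mul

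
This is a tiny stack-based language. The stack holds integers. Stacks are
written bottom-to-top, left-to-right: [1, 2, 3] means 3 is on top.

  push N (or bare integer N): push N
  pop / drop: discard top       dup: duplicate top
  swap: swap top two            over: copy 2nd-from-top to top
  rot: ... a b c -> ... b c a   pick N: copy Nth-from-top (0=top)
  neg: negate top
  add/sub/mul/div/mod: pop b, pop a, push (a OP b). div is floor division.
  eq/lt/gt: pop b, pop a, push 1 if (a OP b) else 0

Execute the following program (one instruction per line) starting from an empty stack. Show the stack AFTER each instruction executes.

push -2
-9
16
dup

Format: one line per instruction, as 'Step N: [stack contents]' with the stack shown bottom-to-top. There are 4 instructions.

Step 1: [-2]
Step 2: [-2, -9]
Step 3: [-2, -9, 16]
Step 4: [-2, -9, 16, 16]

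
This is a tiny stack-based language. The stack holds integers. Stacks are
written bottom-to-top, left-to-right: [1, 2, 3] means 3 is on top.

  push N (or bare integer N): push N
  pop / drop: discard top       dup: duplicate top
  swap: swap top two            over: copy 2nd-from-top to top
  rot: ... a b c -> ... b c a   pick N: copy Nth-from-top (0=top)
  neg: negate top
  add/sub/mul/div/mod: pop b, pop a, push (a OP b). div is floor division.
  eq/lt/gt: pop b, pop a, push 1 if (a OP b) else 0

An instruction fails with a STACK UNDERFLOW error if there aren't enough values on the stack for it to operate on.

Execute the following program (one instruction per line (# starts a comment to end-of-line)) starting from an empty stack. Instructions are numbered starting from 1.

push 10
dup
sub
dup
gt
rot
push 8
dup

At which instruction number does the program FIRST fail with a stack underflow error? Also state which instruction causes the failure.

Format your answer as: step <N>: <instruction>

Step 1 ('push 10'): stack = [10], depth = 1
Step 2 ('dup'): stack = [10, 10], depth = 2
Step 3 ('sub'): stack = [0], depth = 1
Step 4 ('dup'): stack = [0, 0], depth = 2
Step 5 ('gt'): stack = [0], depth = 1
Step 6 ('rot'): needs 3 value(s) but depth is 1 — STACK UNDERFLOW

Answer: step 6: rot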